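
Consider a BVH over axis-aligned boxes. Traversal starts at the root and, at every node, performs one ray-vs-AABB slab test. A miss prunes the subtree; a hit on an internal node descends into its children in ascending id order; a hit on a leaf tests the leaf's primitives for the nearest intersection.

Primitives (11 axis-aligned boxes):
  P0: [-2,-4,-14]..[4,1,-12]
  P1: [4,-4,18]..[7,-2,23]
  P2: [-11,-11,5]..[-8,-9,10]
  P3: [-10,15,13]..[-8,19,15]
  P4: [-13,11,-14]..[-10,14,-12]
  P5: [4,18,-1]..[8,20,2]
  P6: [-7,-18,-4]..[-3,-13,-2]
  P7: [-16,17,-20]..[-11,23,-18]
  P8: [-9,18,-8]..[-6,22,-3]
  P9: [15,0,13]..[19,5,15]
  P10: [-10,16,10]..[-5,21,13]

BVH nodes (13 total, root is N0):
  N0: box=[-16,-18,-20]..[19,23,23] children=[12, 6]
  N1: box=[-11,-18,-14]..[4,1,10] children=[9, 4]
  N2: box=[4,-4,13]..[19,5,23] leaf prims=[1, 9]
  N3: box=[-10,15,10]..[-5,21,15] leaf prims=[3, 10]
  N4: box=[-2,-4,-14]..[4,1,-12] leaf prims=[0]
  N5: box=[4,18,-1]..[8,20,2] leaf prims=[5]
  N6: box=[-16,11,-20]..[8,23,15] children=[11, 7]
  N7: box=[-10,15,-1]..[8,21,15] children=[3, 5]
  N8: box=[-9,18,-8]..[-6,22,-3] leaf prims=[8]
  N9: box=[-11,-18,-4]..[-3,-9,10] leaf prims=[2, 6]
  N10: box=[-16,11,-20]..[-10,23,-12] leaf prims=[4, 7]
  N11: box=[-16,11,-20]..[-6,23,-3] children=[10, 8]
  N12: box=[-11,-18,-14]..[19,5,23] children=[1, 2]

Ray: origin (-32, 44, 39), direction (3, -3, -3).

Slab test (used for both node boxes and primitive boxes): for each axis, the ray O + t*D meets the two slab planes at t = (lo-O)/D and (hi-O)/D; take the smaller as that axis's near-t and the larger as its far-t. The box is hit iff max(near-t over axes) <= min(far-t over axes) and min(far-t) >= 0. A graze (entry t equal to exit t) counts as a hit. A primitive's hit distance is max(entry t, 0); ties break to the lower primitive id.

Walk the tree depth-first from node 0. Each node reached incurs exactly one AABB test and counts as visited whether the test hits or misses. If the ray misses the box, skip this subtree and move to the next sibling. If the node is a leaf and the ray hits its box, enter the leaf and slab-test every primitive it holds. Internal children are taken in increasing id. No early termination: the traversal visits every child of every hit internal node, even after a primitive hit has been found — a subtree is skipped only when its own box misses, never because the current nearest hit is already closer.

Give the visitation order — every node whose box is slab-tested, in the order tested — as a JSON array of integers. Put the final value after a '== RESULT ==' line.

Trace the traversal:
N0 x:[16/3,17] y:[7,62/3] z:[16/3,59/3] -> hit [7,17], descend [6, 12]
  N6 x:[16/3,40/3] y:[7,11] z:[8,59/3] -> hit [8,11], descend [7, 11]
    N7 x:[22/3,40/3] y:[23/3,29/3] z:[8,40/3] -> hit [8,29/3], descend [3, 5]
      N3 x:[22/3,9] y:[23/3,29/3] z:[8,29/3] -> hit [8,9] leaf, test {P3(miss), P10@t=26/3}
      N5 x:[12,40/3] y:[8,26/3] z:[37/3,40/3] -> miss, prune
    N11 x:[16/3,26/3] y:[7,11] z:[14,59/3] -> miss, prune
  N12 x:[7,17] y:[13,62/3] z:[16/3,53/3] -> hit [13,17], descend [1, 2]
    N1 x:[7,12] y:[43/3,62/3] z:[29/3,53/3] -> miss, prune
    N2 x:[12,17] y:[13,16] z:[16/3,26/3] -> miss, prune

order=[0, 6, 7, 3, 5, 11, 12, 1, 2]  |boxes|=9  |leaves|=1  hit=P10

== RESULT ==
[0, 6, 7, 3, 5, 11, 12, 1, 2]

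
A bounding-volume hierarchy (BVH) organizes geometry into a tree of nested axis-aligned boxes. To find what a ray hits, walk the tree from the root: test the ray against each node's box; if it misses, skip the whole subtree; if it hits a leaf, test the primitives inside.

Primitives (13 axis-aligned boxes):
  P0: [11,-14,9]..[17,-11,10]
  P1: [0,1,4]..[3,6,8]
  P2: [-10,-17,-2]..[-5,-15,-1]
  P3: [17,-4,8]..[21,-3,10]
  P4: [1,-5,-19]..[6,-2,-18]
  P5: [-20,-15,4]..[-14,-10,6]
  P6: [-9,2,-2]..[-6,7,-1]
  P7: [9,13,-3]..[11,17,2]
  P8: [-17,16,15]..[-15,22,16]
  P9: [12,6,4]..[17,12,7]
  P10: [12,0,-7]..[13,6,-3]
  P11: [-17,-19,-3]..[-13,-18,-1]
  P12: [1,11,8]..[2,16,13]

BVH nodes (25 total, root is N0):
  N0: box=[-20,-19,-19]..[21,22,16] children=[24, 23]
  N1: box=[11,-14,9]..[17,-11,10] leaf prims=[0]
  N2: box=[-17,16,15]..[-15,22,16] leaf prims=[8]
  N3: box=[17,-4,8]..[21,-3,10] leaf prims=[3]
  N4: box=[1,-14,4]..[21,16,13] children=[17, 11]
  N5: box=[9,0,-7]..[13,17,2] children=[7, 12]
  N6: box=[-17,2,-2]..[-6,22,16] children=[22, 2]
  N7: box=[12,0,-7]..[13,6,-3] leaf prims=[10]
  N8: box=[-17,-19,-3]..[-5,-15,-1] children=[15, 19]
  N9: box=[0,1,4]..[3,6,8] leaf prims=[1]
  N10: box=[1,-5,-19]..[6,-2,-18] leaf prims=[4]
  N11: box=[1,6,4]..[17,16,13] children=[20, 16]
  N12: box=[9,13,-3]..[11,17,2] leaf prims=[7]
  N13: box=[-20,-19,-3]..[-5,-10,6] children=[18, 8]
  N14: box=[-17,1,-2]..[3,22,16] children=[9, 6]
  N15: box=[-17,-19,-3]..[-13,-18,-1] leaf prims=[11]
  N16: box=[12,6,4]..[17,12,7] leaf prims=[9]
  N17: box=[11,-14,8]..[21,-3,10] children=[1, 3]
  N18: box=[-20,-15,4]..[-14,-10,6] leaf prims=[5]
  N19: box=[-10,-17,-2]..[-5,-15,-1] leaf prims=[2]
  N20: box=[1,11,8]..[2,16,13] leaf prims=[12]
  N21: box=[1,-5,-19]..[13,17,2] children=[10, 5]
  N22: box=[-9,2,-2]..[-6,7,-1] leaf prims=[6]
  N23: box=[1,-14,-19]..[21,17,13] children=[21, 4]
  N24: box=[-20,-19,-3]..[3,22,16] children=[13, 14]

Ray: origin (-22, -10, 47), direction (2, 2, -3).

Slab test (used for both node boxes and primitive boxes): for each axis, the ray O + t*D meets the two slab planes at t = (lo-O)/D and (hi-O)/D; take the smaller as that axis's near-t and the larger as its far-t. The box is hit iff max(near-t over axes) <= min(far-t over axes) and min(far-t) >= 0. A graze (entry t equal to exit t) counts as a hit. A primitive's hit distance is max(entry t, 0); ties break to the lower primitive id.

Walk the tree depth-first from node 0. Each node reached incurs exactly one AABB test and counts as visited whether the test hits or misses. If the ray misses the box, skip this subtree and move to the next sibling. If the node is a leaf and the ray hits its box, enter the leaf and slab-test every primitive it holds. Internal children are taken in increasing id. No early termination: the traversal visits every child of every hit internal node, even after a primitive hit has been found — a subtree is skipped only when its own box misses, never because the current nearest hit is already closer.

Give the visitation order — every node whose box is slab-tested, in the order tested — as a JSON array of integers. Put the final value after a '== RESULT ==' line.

Traverse from the root:
N0 x:[1,43/2] y:[-9/2,16] z:[31/3,22] -> hit [31/3,16], descend [23, 24]
  N23 x:[23/2,43/2] y:[-2,27/2] z:[34/3,22] -> hit [23/2,27/2], descend [4, 21]
    N4 x:[23/2,43/2] y:[-2,13] z:[34/3,43/3] -> hit [23/2,13], descend [11, 17]
      N11 x:[23/2,39/2] y:[8,13] z:[34/3,43/3] -> hit [23/2,13], descend [16, 20]
        N16 x:[17,39/2] y:[8,11] z:[40/3,43/3] -> miss, prune
        N20 x:[23/2,12] y:[21/2,13] z:[34/3,13] -> hit [23/2,12] leaf, test {P12@t=23/2}
      N17 x:[33/2,43/2] y:[-2,7/2] z:[37/3,13] -> miss, prune
    N21 x:[23/2,35/2] y:[5/2,27/2] z:[15,22] -> miss, prune
  N24 x:[1,25/2] y:[-9/2,16] z:[31/3,50/3] -> hit [31/3,25/2], descend [13, 14]
    N13 x:[1,17/2] y:[-9/2,0] z:[41/3,50/3] -> miss, prune
    N14 x:[5/2,25/2] y:[11/2,16] z:[31/3,49/3] -> hit [31/3,25/2], descend [6, 9]
      N6 x:[5/2,8] y:[6,16] z:[31/3,49/3] -> miss, prune
      N9 x:[11,25/2] y:[11/2,8] z:[13,43/3] -> miss, prune

Visited [0, 23, 4, 11, 16, 20, 17, 21, 24, 13, 14, 6, 9]. Tests: 13 box, 1 leaf. Nearest: P12.

== RESULT ==
[0, 23, 4, 11, 16, 20, 17, 21, 24, 13, 14, 6, 9]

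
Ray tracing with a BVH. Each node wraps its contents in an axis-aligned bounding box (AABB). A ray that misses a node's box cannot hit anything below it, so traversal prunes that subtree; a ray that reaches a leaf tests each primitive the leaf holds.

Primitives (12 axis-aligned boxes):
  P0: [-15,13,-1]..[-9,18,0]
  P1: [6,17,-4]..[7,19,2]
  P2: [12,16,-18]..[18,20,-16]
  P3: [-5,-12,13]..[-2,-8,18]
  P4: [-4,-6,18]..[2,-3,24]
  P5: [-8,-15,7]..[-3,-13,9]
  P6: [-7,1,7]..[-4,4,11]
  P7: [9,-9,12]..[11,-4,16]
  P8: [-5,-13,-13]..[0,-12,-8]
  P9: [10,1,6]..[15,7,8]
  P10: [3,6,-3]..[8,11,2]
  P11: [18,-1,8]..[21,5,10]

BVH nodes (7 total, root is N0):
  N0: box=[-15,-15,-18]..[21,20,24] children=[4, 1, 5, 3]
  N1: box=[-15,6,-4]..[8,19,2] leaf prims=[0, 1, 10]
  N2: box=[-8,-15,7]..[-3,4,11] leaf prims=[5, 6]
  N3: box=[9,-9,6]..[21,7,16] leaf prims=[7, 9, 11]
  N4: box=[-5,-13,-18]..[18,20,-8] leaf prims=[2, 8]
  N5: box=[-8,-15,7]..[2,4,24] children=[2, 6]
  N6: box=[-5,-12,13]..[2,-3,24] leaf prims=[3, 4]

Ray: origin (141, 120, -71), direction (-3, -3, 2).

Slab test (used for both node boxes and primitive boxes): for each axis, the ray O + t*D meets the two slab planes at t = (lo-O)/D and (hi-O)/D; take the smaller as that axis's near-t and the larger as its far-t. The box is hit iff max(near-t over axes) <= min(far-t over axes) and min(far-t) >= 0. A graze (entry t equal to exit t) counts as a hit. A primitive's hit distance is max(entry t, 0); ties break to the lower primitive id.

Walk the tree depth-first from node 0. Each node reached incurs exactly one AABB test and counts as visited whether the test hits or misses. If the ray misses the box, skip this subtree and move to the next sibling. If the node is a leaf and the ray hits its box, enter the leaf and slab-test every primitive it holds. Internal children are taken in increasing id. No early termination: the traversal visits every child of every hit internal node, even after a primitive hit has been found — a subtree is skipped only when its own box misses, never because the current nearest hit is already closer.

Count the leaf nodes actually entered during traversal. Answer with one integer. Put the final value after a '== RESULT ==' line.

Walk:
N0 x:[40,52] y:[100/3,45] z:[53/2,95/2] -> hit [40,45], descend [1, 3, 4, 5]
  N1 x:[133/3,52] y:[101/3,38] z:[67/2,73/2] -> miss, prune
  N3 x:[40,44] y:[113/3,43] z:[77/2,87/2] -> hit [40,43] leaf, test {P7(miss), P9(miss), P11@t=40}
  N4 x:[41,146/3] y:[100/3,133/3] z:[53/2,63/2] -> miss, prune
  N5 x:[139/3,149/3] y:[116/3,45] z:[39,95/2] -> miss, prune

Summary -> nodes [0, 1, 3, 4, 5]; box-tests=5; leaf-entries=1; first=P11

== RESULT ==
1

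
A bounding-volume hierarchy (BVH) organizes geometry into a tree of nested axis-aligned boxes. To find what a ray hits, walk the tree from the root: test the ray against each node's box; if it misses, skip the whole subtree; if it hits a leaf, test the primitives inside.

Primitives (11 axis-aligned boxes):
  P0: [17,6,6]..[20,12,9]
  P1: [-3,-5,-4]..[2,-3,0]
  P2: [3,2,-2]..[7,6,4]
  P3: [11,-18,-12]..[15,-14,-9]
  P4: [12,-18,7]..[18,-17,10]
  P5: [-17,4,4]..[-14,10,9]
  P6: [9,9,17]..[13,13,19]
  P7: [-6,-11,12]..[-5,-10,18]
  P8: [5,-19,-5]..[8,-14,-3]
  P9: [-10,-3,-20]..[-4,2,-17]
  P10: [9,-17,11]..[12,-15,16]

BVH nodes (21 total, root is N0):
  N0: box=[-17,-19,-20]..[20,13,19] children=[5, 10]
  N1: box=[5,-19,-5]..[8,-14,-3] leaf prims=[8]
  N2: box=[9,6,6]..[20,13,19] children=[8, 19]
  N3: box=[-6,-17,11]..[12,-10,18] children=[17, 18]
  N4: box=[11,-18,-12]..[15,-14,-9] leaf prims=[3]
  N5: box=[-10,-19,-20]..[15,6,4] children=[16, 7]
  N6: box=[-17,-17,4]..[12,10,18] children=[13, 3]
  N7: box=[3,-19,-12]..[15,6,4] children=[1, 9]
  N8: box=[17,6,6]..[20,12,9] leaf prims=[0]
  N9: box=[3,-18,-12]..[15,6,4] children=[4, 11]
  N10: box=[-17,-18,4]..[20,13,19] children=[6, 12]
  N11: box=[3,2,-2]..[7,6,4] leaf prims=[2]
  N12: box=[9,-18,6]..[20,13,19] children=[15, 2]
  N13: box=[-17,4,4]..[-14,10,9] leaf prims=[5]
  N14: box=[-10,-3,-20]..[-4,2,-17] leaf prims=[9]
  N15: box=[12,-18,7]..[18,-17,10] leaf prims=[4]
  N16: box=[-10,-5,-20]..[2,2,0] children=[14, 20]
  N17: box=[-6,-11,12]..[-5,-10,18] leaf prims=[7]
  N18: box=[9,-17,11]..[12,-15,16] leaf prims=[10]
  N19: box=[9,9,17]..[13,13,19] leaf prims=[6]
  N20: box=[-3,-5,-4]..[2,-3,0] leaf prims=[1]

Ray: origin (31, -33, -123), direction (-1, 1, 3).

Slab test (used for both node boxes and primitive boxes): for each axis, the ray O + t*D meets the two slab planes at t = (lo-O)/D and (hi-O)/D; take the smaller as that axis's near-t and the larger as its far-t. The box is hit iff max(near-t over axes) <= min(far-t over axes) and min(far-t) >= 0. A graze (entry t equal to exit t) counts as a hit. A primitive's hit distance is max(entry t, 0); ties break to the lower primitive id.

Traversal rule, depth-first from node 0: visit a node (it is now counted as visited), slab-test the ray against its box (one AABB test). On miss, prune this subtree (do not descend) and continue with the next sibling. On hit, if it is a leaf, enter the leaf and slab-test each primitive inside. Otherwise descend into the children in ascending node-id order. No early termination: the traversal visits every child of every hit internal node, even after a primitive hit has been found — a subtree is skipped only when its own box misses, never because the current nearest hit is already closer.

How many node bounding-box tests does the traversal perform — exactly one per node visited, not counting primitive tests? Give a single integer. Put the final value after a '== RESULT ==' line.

Trace the traversal:
N0 x:[11,48] y:[14,46] z:[103/3,142/3] -> hit [103/3,46], descend [5, 10]
  N5 x:[16,41] y:[14,39] z:[103/3,127/3] -> hit [103/3,39], descend [7, 16]
    N7 x:[16,28] y:[14,39] z:[37,127/3] -> miss, prune
    N16 x:[29,41] y:[28,35] z:[103/3,41] -> hit [103/3,35], descend [14, 20]
      N14 x:[35,41] y:[30,35] z:[103/3,106/3] -> hit [35,35] leaf, test {P9@t=35}
      N20 x:[29,34] y:[28,30] z:[119/3,41] -> miss, prune
  N10 x:[11,48] y:[15,46] z:[127/3,142/3] -> hit [127/3,46], descend [6, 12]
    N6 x:[19,48] y:[16,43] z:[127/3,47] -> hit [127/3,43], descend [3, 13]
      N3 x:[19,37] y:[16,23] z:[134/3,47] -> miss, prune
      N13 x:[45,48] y:[37,43] z:[127/3,44] -> miss, prune
    N12 x:[11,22] y:[15,46] z:[43,142/3] -> miss, prune

11 AABB tests over nodes [0, 5, 7, 16, 14, 20, 10, 6, 3, 13, 12]; 1 leaf entered; closest P9.

== RESULT ==
11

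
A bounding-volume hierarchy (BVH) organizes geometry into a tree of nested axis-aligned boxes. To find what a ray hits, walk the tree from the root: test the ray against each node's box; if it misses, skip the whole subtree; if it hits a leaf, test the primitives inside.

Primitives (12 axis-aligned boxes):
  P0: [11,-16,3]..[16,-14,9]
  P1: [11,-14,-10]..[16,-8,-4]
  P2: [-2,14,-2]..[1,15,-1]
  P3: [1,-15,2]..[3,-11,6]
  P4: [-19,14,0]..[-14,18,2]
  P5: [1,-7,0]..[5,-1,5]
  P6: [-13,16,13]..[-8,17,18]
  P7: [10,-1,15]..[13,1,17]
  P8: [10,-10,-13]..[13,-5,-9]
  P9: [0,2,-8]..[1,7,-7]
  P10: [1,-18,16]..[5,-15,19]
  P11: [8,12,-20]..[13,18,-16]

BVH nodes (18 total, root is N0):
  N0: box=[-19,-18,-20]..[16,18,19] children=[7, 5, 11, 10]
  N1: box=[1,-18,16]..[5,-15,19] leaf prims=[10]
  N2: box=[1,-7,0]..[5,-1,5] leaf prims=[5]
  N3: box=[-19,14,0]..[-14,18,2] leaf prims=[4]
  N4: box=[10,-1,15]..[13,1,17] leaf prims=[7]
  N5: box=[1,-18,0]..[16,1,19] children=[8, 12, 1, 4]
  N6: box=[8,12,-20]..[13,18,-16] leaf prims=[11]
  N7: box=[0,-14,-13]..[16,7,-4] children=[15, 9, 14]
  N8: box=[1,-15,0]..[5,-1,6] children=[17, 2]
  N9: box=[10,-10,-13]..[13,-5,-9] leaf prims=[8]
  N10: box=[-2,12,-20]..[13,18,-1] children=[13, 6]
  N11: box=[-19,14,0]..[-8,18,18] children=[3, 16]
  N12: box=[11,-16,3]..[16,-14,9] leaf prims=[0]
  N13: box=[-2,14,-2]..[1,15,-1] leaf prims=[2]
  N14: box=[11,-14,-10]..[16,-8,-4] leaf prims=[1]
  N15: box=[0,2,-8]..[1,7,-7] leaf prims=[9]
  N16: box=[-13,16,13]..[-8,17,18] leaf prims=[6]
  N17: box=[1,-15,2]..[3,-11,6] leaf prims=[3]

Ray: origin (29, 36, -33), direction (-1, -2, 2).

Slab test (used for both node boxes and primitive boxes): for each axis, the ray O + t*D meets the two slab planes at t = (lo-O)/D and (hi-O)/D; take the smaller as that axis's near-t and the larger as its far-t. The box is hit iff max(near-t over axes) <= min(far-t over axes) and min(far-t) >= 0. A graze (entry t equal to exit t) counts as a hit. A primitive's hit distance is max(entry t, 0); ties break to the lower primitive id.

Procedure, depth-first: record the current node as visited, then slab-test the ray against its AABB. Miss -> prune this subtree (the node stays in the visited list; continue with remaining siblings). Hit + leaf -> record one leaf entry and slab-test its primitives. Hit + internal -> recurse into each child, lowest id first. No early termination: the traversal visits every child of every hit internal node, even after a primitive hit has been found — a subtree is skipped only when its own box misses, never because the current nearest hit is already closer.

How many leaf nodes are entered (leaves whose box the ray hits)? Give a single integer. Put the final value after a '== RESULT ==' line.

Walk:
N0 x:[13,48] y:[9,27] z:[13/2,26] -> hit [13,26], descend [5, 7, 10, 11]
  N5 x:[13,28] y:[35/2,27] z:[33/2,26] -> hit [35/2,26], descend [1, 4, 8, 12]
    N1 x:[24,28] y:[51/2,27] z:[49/2,26] -> hit [51/2,26] leaf, test {P10@t=51/2}
    N4 x:[16,19] y:[35/2,37/2] z:[24,25] -> miss, prune
    N8 x:[24,28] y:[37/2,51/2] z:[33/2,39/2] -> miss, prune
    N12 x:[13,18] y:[25,26] z:[18,21] -> miss, prune
  N7 x:[13,29] y:[29/2,25] z:[10,29/2] -> hit [29/2,29/2], descend [9, 14, 15]
    N9 x:[16,19] y:[41/2,23] z:[10,12] -> miss, prune
    N14 x:[13,18] y:[22,25] z:[23/2,29/2] -> miss, prune
    N15 x:[28,29] y:[29/2,17] z:[25/2,13] -> miss, prune
  N10 x:[16,31] y:[9,12] z:[13/2,16] -> miss, prune
  N11 x:[37,48] y:[9,11] z:[33/2,51/2] -> miss, prune

order=[0, 5, 1, 4, 8, 12, 7, 9, 14, 15, 10, 11]  |boxes|=12  |leaves|=1  hit=P10

== RESULT ==
1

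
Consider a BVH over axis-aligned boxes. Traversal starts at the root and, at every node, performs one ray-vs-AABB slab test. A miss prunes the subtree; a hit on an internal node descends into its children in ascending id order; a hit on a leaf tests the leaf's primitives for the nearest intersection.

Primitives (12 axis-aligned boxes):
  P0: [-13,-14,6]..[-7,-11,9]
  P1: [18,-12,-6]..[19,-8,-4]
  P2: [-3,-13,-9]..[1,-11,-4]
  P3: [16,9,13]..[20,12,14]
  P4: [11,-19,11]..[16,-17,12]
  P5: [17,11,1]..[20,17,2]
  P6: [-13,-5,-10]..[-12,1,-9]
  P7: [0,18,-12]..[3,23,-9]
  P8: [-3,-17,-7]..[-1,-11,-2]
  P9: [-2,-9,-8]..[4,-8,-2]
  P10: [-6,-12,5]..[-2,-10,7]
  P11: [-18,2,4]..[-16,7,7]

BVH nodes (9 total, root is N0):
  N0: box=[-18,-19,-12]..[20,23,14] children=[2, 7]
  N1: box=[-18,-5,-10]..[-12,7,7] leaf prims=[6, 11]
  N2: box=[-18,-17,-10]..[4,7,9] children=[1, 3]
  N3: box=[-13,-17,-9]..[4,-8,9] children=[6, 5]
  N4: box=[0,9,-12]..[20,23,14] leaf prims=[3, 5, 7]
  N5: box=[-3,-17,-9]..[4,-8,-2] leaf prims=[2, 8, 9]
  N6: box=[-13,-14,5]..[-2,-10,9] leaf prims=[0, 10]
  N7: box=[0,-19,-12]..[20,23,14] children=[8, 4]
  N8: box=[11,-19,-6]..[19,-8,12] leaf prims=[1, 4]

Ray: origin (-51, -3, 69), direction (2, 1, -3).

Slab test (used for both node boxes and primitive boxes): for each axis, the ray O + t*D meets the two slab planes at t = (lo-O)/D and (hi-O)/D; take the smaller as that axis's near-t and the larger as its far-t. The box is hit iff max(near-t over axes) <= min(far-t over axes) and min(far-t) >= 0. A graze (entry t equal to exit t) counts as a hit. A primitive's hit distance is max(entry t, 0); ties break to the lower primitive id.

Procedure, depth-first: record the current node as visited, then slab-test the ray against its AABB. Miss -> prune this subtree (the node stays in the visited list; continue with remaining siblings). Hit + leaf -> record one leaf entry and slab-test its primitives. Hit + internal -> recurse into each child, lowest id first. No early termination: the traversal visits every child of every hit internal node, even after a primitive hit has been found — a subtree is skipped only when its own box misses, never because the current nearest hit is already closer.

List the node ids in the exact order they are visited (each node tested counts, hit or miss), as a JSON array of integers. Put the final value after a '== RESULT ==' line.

Walk:
N0 x:[33/2,71/2] y:[-16,26] z:[55/3,27] -> hit [55/3,26], descend [2, 7]
  N2 x:[33/2,55/2] y:[-14,10] z:[20,79/3] -> miss, prune
  N7 x:[51/2,71/2] y:[-16,26] z:[55/3,27] -> hit [51/2,26], descend [4, 8]
    N4 x:[51/2,71/2] y:[12,26] z:[55/3,27] -> hit [51/2,26] leaf, test {P3(miss), P5(miss), P7@t=26}
    N8 x:[31,35] y:[-16,-5] z:[19,25] -> miss, prune

Summary -> nodes [0, 2, 7, 4, 8]; box-tests=5; leaf-entries=1; first=P7

== RESULT ==
[0, 2, 7, 4, 8]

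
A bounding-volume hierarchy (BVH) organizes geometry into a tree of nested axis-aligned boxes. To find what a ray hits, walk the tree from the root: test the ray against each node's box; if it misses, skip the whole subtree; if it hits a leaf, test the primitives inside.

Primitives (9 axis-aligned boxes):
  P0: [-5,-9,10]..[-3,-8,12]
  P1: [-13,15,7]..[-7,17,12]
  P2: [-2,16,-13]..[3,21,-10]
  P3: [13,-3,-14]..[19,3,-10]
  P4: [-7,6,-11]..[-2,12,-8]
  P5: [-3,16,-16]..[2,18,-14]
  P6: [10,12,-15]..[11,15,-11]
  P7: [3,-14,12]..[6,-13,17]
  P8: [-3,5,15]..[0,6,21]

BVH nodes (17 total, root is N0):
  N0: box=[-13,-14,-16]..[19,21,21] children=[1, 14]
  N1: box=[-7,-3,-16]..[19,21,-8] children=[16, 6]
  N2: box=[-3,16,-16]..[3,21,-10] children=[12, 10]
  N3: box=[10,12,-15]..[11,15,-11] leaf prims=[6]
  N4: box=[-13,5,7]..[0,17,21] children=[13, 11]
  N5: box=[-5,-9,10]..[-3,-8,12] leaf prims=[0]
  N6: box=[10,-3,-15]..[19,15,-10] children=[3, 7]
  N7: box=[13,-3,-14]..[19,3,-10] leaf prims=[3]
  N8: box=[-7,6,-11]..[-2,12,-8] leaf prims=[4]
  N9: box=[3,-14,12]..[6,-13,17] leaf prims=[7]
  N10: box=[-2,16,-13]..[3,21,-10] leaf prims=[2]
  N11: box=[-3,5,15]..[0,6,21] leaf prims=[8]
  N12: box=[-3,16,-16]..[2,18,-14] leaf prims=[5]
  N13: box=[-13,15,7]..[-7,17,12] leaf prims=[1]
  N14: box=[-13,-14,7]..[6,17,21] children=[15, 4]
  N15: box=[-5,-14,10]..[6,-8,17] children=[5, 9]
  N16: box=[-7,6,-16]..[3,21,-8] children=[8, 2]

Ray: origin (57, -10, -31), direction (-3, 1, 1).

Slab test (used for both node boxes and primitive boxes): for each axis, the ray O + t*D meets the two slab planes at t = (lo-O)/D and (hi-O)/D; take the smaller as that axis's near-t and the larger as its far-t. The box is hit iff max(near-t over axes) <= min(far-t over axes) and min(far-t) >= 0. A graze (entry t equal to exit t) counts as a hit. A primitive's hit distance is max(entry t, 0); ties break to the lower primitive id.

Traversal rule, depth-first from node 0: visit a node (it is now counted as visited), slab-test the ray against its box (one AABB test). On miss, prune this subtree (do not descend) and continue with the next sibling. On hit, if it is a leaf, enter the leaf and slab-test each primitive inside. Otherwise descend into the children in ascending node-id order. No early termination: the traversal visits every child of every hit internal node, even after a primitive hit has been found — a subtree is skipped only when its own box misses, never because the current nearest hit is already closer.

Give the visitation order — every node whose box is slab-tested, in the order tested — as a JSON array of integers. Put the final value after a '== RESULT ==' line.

Traverse from the root:
N0 x:[38/3,70/3] y:[-4,31] z:[15,52] -> hit [15,70/3], descend [1, 14]
  N1 x:[38/3,64/3] y:[7,31] z:[15,23] -> hit [15,64/3], descend [6, 16]
    N6 x:[38/3,47/3] y:[7,25] z:[16,21] -> miss, prune
    N16 x:[18,64/3] y:[16,31] z:[15,23] -> hit [18,64/3], descend [2, 8]
      N2 x:[18,20] y:[26,31] z:[15,21] -> miss, prune
      N8 x:[59/3,64/3] y:[16,22] z:[20,23] -> hit [20,64/3] leaf, test {P4@t=20}
  N14 x:[17,70/3] y:[-4,27] z:[38,52] -> miss, prune

order=[0, 1, 6, 16, 2, 8, 14]  |boxes|=7  |leaves|=1  hit=P4

== RESULT ==
[0, 1, 6, 16, 2, 8, 14]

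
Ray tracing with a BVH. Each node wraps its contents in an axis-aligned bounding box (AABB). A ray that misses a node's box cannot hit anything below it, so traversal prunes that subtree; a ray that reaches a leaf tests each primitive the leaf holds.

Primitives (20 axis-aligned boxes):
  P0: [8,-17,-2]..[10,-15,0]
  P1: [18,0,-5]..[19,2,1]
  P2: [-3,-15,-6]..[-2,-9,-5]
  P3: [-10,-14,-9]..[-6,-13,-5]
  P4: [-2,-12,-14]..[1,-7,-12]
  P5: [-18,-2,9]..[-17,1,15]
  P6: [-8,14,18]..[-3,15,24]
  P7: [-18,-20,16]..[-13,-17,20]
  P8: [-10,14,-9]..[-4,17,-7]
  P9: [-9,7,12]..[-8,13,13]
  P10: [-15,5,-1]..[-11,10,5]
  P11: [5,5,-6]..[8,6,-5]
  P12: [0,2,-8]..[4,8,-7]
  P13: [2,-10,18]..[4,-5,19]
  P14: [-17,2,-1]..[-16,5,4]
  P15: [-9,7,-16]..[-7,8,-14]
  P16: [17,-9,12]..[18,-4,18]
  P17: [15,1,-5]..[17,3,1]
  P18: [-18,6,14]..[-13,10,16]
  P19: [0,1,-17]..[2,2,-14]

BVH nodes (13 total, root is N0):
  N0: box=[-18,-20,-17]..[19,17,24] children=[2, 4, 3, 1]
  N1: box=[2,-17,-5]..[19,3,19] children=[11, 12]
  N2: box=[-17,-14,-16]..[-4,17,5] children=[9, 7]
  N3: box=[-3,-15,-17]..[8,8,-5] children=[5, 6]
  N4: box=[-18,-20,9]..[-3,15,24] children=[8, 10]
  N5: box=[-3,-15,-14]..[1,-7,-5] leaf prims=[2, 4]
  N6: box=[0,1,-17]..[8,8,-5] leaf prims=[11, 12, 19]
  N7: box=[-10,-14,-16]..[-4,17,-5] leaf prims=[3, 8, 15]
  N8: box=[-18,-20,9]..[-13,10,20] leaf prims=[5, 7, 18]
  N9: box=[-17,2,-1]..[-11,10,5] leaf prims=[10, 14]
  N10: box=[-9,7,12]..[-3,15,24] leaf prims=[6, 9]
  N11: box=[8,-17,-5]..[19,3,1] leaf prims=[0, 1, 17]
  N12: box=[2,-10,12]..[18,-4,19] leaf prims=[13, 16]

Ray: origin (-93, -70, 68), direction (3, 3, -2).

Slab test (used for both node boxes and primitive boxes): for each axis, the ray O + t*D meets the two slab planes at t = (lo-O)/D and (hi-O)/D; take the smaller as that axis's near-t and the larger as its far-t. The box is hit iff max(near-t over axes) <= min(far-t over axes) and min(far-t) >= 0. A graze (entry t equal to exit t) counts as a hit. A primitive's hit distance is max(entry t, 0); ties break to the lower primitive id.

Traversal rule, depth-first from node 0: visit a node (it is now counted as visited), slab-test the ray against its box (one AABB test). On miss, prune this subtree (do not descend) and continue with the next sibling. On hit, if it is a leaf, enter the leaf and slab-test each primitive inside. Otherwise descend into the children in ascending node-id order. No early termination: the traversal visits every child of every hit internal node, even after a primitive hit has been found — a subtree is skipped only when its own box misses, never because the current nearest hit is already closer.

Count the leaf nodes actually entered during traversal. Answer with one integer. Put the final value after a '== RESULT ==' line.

Walk:
N0 x:[25,112/3] y:[50/3,29] z:[22,85/2] -> hit [25,29], descend [1, 2, 3, 4]
  N1 x:[95/3,112/3] y:[53/3,73/3] z:[49/2,73/2] -> miss, prune
  N2 x:[76/3,89/3] y:[56/3,29] z:[63/2,42] -> miss, prune
  N3 x:[30,101/3] y:[55/3,26] z:[73/2,85/2] -> miss, prune
  N4 x:[25,30] y:[50/3,85/3] z:[22,59/2] -> hit [25,85/3], descend [8, 10]
    N8 x:[25,80/3] y:[50/3,80/3] z:[24,59/2] -> hit [25,80/3] leaf, test {P5(miss), P7(miss), P18@t=26}
    N10 x:[28,30] y:[77/3,85/3] z:[22,28] -> hit [28,28] leaf, test {P6(miss), P9(miss)}

7 AABB tests over nodes [0, 1, 2, 3, 4, 8, 10]; 2 leaves entered; closest P18.

== RESULT ==
2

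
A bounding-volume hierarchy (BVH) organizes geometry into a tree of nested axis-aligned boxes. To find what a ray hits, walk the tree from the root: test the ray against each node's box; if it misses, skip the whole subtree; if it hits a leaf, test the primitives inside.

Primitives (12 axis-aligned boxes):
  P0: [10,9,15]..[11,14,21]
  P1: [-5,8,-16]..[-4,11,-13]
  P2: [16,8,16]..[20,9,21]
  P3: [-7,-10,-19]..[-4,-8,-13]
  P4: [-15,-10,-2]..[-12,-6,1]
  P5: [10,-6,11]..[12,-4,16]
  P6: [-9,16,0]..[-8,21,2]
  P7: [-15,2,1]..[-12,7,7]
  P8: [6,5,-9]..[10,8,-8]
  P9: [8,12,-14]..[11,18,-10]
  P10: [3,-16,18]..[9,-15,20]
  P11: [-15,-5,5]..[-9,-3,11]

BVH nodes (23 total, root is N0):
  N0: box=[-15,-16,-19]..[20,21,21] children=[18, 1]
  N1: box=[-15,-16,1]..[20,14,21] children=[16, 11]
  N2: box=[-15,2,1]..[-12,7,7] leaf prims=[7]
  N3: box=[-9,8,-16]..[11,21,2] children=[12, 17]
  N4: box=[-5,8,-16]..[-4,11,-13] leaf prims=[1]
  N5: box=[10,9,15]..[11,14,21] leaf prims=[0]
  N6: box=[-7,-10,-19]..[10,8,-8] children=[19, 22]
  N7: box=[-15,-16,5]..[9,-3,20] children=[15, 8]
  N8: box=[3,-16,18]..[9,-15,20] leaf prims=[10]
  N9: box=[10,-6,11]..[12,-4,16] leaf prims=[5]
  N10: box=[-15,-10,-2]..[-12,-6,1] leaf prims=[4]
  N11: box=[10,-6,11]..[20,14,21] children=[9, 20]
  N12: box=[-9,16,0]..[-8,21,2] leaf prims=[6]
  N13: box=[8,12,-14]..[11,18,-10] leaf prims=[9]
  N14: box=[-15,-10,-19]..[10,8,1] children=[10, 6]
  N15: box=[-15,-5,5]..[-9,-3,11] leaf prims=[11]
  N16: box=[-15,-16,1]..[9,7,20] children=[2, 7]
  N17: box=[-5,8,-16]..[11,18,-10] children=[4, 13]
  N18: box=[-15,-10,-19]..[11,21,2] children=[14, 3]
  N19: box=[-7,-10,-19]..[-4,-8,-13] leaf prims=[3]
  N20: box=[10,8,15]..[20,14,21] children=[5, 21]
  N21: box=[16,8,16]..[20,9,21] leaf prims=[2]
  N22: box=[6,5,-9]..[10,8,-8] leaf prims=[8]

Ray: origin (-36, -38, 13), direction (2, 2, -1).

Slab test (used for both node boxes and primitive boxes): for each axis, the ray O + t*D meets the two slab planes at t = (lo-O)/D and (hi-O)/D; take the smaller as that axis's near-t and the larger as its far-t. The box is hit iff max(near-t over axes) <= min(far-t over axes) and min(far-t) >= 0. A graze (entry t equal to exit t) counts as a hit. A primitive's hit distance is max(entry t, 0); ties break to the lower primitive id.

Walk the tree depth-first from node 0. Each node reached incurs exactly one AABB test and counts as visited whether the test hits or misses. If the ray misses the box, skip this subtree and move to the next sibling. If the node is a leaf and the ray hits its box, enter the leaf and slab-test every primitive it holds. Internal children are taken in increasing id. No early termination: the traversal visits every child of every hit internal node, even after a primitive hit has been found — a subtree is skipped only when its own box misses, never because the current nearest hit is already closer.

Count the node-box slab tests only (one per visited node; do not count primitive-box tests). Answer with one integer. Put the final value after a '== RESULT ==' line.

Trace the traversal:
N0 x:[21/2,28] y:[11,59/2] z:[-8,32] -> hit [11,28], descend [1, 18]
  N1 x:[21/2,28] y:[11,26] z:[-8,12] -> hit [11,12], descend [11, 16]
    N11 x:[23,28] y:[16,26] z:[-8,2] -> miss, prune
    N16 x:[21/2,45/2] y:[11,45/2] z:[-7,12] -> hit [11,12], descend [2, 7]
      N2 x:[21/2,12] y:[20,45/2] z:[6,12] -> miss, prune
      N7 x:[21/2,45/2] y:[11,35/2] z:[-7,8] -> miss, prune
  N18 x:[21/2,47/2] y:[14,59/2] z:[11,32] -> hit [14,47/2], descend [3, 14]
    N3 x:[27/2,47/2] y:[23,59/2] z:[11,29] -> hit [23,47/2], descend [12, 17]
      N12 x:[27/2,14] y:[27,59/2] z:[11,13] -> miss, prune
      N17 x:[31/2,47/2] y:[23,28] z:[23,29] -> hit [23,47/2], descend [4, 13]
        N4 x:[31/2,16] y:[23,49/2] z:[26,29] -> miss, prune
        N13 x:[22,47/2] y:[25,28] z:[23,27] -> miss, prune
    N14 x:[21/2,23] y:[14,23] z:[12,32] -> hit [14,23], descend [6, 10]
      N6 x:[29/2,23] y:[14,23] z:[21,32] -> hit [21,23], descend [19, 22]
        N19 x:[29/2,16] y:[14,15] z:[26,32] -> miss, prune
        N22 x:[21,23] y:[43/2,23] z:[21,22] -> hit [43/2,22] leaf, test {P8@t=43/2}
      N10 x:[21/2,12] y:[14,16] z:[12,15] -> miss, prune

Summary -> nodes [0, 1, 11, 16, 2, 7, 18, 3, 12, 17, 4, 13, 14, 6, 19, 22, 10]; box-tests=17; leaf-entries=1; first=P8

== RESULT ==
17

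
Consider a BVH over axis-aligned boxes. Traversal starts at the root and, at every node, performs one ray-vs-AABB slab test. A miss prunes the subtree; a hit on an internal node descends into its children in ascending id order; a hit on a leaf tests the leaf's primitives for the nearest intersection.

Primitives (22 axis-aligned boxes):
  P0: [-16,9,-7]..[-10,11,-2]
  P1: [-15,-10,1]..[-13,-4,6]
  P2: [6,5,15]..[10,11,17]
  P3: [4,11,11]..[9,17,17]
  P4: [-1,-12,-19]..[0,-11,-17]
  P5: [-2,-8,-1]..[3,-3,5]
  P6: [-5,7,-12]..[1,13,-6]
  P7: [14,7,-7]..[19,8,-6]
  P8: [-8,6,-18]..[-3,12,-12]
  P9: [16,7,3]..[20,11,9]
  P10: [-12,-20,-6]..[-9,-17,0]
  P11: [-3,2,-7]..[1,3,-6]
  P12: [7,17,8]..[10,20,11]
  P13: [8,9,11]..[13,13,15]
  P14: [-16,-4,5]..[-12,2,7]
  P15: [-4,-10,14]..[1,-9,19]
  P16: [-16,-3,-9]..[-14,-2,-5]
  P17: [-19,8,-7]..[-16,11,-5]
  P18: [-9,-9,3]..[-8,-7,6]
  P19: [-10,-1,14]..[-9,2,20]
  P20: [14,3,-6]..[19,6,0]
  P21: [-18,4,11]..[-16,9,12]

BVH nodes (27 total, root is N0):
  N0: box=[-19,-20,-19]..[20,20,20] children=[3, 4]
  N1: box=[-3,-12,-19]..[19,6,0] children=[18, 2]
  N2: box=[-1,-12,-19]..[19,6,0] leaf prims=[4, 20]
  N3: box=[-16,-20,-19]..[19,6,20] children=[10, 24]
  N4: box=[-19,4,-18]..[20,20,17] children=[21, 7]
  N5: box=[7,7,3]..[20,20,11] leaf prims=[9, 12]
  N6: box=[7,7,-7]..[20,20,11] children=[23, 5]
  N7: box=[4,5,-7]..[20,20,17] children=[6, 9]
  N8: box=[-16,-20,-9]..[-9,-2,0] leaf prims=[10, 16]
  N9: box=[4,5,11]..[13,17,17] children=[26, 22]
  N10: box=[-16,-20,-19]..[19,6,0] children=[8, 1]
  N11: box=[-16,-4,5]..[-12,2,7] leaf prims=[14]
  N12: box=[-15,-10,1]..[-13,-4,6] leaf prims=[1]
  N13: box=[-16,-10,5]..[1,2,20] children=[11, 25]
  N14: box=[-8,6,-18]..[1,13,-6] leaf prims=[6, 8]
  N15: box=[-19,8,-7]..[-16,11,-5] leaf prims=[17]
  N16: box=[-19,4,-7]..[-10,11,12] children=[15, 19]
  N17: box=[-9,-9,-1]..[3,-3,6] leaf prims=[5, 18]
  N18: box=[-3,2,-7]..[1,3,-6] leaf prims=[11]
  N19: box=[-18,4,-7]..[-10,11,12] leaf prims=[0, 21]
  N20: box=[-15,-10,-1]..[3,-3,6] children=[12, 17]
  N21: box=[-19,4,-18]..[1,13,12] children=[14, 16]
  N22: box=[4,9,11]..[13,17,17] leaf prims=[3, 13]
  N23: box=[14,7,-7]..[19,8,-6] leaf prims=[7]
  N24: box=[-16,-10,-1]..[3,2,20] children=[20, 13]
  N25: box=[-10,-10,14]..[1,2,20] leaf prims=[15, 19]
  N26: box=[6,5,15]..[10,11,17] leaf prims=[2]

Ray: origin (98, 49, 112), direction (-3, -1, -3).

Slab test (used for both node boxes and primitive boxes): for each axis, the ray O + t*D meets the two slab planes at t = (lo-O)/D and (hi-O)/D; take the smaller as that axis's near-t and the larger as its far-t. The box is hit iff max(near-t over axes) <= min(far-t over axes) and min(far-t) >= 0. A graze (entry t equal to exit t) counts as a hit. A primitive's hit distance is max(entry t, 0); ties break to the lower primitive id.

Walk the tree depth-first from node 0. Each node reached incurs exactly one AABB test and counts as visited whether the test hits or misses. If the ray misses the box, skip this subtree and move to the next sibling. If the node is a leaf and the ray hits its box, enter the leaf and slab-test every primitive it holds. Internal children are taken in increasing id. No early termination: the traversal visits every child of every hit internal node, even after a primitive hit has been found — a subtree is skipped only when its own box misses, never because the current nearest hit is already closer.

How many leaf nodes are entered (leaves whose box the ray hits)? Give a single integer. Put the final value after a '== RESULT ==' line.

Walk:
N0 x:[26,39] y:[29,69] z:[92/3,131/3] -> hit [92/3,39], descend [3, 4]
  N3 x:[79/3,38] y:[43,69] z:[92/3,131/3] -> miss, prune
  N4 x:[26,39] y:[29,45] z:[95/3,130/3] -> hit [95/3,39], descend [7, 21]
    N7 x:[26,94/3] y:[29,44] z:[95/3,119/3] -> miss, prune
    N21 x:[97/3,39] y:[36,45] z:[100/3,130/3] -> hit [36,39], descend [14, 16]
      N14 x:[97/3,106/3] y:[36,43] z:[118/3,130/3] -> miss, prune
      N16 x:[36,39] y:[38,45] z:[100/3,119/3] -> hit [38,39], descend [15, 19]
        N15 x:[38,39] y:[38,41] z:[39,119/3] -> hit [39,39] leaf, test {P17@t=39}
        N19 x:[36,116/3] y:[38,45] z:[100/3,119/3] -> hit [38,116/3] leaf, test {P0@t=38, P21(miss)}

order=[0, 3, 4, 7, 21, 14, 16, 15, 19]  |boxes|=9  |leaves|=2  hit=P0

== RESULT ==
2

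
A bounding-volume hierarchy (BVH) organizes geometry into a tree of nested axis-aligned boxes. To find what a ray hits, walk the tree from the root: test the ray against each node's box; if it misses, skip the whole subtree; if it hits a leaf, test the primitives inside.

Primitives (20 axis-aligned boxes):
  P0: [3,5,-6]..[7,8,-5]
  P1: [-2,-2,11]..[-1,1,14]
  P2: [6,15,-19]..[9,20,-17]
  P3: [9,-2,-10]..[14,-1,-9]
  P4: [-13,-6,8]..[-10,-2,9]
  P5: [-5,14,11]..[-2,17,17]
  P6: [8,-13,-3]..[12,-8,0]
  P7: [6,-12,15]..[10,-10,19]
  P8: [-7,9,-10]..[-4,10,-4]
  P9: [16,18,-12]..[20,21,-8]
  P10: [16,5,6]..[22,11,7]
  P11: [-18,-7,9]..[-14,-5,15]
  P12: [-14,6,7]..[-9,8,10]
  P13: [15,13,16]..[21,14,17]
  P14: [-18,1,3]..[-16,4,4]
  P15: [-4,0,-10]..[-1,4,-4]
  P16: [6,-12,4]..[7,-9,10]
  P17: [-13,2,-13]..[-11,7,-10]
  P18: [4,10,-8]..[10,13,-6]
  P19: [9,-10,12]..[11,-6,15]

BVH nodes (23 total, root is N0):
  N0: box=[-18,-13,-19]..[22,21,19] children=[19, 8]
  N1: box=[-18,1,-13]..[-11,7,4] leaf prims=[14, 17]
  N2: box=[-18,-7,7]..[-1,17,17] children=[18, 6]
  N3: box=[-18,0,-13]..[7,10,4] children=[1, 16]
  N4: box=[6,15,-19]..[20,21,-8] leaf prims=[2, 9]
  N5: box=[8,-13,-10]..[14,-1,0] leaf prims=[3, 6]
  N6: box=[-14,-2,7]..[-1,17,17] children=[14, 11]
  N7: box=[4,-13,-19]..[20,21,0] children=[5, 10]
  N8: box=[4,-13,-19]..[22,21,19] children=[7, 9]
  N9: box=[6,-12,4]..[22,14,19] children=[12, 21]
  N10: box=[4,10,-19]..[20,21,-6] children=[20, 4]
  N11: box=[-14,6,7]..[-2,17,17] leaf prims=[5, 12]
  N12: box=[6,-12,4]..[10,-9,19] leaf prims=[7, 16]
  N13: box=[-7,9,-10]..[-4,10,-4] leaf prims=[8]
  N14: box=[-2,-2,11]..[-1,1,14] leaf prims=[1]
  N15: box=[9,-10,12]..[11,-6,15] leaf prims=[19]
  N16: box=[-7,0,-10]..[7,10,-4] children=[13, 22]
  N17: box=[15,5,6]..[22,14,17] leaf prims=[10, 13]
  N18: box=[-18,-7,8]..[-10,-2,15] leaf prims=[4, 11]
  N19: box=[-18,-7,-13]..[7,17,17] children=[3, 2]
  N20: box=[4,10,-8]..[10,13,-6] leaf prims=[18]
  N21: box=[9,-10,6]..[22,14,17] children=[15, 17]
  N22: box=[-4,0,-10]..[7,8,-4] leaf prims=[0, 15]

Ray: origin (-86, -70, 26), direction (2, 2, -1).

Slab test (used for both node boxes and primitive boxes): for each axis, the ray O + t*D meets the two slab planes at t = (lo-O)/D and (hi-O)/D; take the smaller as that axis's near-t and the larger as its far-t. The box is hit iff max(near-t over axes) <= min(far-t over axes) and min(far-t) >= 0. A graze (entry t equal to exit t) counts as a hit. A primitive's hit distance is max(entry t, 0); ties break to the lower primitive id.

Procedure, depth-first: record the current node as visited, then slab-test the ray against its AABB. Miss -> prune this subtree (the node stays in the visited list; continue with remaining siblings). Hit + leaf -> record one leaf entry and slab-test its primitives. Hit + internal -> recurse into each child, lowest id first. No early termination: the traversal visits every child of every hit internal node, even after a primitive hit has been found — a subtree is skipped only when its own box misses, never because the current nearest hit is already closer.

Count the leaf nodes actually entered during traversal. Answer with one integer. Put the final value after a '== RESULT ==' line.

Walk:
N0 x:[34,54] y:[57/2,91/2] z:[7,45] -> hit [34,45], descend [8, 19]
  N8 x:[45,54] y:[57/2,91/2] z:[7,45] -> hit [45,45], descend [7, 9]
    N7 x:[45,53] y:[57/2,91/2] z:[26,45] -> hit [45,45], descend [5, 10]
      N5 x:[47,50] y:[57/2,69/2] z:[26,36] -> miss, prune
      N10 x:[45,53] y:[40,91/2] z:[32,45] -> hit [45,45], descend [4, 20]
        N4 x:[46,53] y:[85/2,91/2] z:[34,45] -> miss, prune
        N20 x:[45,48] y:[40,83/2] z:[32,34] -> miss, prune
    N9 x:[46,54] y:[29,42] z:[7,22] -> miss, prune
  N19 x:[34,93/2] y:[63/2,87/2] z:[9,39] -> hit [34,39], descend [2, 3]
    N2 x:[34,85/2] y:[63/2,87/2] z:[9,19] -> miss, prune
    N3 x:[34,93/2] y:[35,40] z:[22,39] -> hit [35,39], descend [1, 16]
      N1 x:[34,75/2] y:[71/2,77/2] z:[22,39] -> hit [71/2,75/2] leaf, test {P14(miss), P17@t=73/2}
      N16 x:[79/2,93/2] y:[35,40] z:[30,36] -> miss, prune

Visited [0, 8, 7, 5, 10, 4, 20, 9, 19, 2, 3, 1, 16]. Tests: 13 box, 1 leaf. Nearest: P17.

== RESULT ==
1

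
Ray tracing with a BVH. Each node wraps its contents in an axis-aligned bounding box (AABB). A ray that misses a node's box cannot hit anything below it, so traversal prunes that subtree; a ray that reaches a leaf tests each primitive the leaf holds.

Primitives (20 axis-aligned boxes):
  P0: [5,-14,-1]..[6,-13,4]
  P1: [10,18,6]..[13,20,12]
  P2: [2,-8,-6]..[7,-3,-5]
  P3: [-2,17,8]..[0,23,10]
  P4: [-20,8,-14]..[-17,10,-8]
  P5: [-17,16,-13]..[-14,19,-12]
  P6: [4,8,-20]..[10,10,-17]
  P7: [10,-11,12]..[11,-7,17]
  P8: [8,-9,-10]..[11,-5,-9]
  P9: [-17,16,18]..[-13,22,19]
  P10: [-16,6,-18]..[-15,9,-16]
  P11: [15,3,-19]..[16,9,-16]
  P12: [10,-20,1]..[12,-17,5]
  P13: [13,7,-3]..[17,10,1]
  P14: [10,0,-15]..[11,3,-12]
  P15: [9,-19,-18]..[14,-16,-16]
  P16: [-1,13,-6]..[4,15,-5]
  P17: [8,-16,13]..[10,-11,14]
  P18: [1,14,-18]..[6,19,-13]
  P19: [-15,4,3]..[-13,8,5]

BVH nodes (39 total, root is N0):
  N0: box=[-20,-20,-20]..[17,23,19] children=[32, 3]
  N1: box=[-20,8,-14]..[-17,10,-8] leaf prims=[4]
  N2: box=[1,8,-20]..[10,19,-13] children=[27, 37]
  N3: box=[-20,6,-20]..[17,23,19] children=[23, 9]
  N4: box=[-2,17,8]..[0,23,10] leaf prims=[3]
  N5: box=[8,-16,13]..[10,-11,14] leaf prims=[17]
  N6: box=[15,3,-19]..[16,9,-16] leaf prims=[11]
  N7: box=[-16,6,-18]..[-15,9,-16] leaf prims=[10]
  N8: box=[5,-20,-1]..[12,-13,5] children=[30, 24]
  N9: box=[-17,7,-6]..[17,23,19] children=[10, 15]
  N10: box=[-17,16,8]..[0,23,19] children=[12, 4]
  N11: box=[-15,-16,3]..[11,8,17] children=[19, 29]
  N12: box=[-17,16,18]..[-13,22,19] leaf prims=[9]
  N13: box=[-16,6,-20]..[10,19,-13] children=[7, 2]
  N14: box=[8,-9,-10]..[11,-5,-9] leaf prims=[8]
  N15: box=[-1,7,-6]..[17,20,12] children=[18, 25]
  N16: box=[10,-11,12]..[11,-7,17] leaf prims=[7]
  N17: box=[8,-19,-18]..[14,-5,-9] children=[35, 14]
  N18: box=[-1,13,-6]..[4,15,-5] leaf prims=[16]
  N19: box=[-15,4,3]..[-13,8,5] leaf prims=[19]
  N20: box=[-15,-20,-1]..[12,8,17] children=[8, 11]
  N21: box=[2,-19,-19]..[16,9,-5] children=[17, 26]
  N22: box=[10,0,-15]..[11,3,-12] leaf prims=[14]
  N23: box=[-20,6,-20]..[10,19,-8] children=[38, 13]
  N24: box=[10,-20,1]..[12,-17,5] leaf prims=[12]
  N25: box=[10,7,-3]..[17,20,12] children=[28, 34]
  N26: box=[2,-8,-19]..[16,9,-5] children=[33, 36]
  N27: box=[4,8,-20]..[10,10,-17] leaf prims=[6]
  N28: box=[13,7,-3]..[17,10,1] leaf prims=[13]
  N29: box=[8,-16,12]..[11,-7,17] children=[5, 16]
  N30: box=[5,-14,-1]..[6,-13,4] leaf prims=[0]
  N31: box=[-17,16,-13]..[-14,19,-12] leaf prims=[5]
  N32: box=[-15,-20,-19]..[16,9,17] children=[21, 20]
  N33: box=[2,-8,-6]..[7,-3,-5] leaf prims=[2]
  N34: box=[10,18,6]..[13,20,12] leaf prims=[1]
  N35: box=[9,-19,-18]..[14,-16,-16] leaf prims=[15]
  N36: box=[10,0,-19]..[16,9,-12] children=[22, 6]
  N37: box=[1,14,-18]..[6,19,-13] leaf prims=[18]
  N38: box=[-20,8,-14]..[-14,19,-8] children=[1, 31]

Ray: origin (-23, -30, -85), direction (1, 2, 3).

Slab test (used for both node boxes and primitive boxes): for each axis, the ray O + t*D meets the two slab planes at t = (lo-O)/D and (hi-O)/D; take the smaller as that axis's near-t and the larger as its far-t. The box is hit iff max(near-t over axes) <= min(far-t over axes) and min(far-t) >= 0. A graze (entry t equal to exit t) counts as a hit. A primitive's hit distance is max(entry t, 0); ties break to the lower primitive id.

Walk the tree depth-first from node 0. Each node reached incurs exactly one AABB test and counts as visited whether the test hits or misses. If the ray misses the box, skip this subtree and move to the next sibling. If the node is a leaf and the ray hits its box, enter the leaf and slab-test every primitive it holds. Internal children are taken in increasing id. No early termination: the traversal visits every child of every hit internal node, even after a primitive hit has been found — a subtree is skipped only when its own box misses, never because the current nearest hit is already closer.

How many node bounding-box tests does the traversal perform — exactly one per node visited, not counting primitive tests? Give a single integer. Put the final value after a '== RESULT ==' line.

Trace the traversal:
N0 x:[3,40] y:[5,53/2] z:[65/3,104/3] -> hit [65/3,53/2], descend [3, 32]
  N3 x:[3,40] y:[18,53/2] z:[65/3,104/3] -> hit [65/3,53/2], descend [9, 23]
    N9 x:[6,40] y:[37/2,53/2] z:[79/3,104/3] -> hit [79/3,53/2], descend [10, 15]
      N10 x:[6,23] y:[23,53/2] z:[31,104/3] -> miss, prune
      N15 x:[22,40] y:[37/2,25] z:[79/3,97/3] -> miss, prune
    N23 x:[3,33] y:[18,49/2] z:[65/3,77/3] -> hit [65/3,49/2], descend [13, 38]
      N13 x:[7,33] y:[18,49/2] z:[65/3,24] -> hit [65/3,24], descend [2, 7]
        N2 x:[24,33] y:[19,49/2] z:[65/3,24] -> hit [24,24], descend [27, 37]
          N27 x:[27,33] y:[19,20] z:[65/3,68/3] -> miss, prune
          N37 x:[24,29] y:[22,49/2] z:[67/3,24] -> hit [24,24] leaf, test {P18@t=24}
        N7 x:[7,8] y:[18,39/2] z:[67/3,23] -> miss, prune
      N38 x:[3,9] y:[19,49/2] z:[71/3,77/3] -> miss, prune
  N32 x:[8,39] y:[5,39/2] z:[22,34] -> miss, prune

order=[0, 3, 9, 10, 15, 23, 13, 2, 27, 37, 7, 38, 32]  |boxes|=13  |leaves|=1  hit=P18

== RESULT ==
13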